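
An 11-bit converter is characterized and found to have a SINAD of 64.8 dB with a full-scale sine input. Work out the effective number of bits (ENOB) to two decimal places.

10.47 bits

ENOB = (SINAD − 1.76) / 6.02 = (64.8 − 1.76)/6.02 = 10.472.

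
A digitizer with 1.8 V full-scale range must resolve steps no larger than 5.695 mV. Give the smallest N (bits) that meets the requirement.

9 bits

Number of steps required ≥ 1.8 V / 5.695 mV = 316.07.
Need 2^N ≥ 316.07; 2^8 = 256, 2^9 = 512.
Minimum N = 9.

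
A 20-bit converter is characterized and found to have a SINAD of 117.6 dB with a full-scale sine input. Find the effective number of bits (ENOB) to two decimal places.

ENOB = (SINAD − 1.76) / 6.02 = (117.6 − 1.76)/6.02 = 19.243.

19.24 bits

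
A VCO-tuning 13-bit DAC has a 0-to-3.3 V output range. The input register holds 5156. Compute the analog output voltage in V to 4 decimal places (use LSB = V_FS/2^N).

LSB = 3.3 V / 2^13 = 402.83 µV.
V_out = 0 + 5156 × 0.000402832 V = 2.077 V.

2.0770 V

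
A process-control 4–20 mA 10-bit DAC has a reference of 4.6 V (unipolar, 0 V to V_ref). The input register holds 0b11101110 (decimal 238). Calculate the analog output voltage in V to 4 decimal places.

1.0691 V

LSB = 4.6 V / 2^10 = 4.492 mV.
Code 0b11101110 = 238 decimal.
V_out = 0 + 238 × 0.00449219 V = 1.06914 V.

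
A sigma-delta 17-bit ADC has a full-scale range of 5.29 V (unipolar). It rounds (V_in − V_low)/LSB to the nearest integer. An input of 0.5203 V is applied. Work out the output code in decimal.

code 12892

Full-scale span = 5.29 V; LSB = 5.29/2^17 = 40.36 µV.
Input sits at 12891.637 steps above V_low.
So the output code is 12892.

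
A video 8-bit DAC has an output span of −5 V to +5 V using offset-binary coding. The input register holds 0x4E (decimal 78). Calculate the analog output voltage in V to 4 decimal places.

-1.9531 V

LSB = 10 V / 2^8 = 39.062 mV.
Code 0x4E = 78 decimal.
V_out = (−5) + 78 × 0.0390625 V = -1.95312 V.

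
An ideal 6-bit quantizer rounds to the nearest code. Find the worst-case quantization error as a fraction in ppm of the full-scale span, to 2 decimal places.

Rounding → worst-case error = ½ LSB = V_FS/2^7, so 1e+06/128 = 7812.5 ppm of full scale.

7812.50 ppm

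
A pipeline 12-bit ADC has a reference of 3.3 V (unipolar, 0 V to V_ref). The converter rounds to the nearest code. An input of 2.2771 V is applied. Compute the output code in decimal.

code 2826

LSB = 3.3 V / 4096 = 0.806 mV.
(2.2771 − 0) / 0.000805664 = 2826.364 LSBs.
So the output code is 2826.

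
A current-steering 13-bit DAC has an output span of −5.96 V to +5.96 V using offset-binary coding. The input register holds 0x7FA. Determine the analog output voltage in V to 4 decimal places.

LSB = 11.92 V / 2^13 = 1.455 mV.
Code 0x7FA = 2042 decimal.
V_out = (−5.96) + 2042 × 0.00145508 V = -2.98873 V.

-2.9887 V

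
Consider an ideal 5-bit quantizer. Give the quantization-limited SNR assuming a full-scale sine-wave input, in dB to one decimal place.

31.9 dB

SNR ≈ 6.02·N + 1.76 dB = 6.02·5 + 1.76 = 31.86 dB.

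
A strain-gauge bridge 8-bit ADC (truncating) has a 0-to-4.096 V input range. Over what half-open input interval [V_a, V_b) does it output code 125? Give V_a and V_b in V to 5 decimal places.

[2.00000 V, 2.01600 V)

LSB = 4.096/2^8 = 16.000 mV.
V_a = V_low + 125·LSB = 2 V; V_b = V_low + 126·LSB = 2.016 V.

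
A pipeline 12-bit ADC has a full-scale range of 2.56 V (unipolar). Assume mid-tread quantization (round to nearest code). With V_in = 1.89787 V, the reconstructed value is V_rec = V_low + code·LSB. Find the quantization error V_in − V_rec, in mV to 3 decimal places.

-0.255 mV

Step size: 2.56 V ÷ 2^12 = 0.625 mV.
(V_in − V_low)/LSB = (1.89787 − 0)/0.000625 = 3036.5920 → code 3037 (round).
Reconstructed: 1.898125 V.
Error = 1.89787 − 1.898125 = -0.000255 V = -0.255 mV.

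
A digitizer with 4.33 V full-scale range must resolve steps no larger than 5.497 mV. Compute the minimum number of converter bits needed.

10 bits

Number of steps required ≥ 4.33 V / 5.497 mV = 787.70.
Need 2^N ≥ 787.70; 2^9 = 512, 2^10 = 1024.
Minimum N = 10.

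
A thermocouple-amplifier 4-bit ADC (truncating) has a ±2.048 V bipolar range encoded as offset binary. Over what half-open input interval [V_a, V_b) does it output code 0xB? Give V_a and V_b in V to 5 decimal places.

[0.76800 V, 1.02400 V)

LSB = 4.096/2^4 = 256.000 mV.
Code 0xB = 11 decimal.
V_a = V_low + 11·LSB = 0.768 V; V_b = V_low + 12·LSB = 1.024 V.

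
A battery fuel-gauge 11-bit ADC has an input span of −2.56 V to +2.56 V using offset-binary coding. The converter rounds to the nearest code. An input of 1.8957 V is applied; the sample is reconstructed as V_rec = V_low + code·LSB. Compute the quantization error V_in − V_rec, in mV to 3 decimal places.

0.700 mV

LSB = 5.12/2^11 = 2.500 mV.
(1.8957 − (−2.56))/0.0025 = 1782.2800; round gives code 1782.
Code 1782 maps back to (−2.56) + 1782×0.0025 V = 1.895 V.
Error = 1.8957 − 1.895 = 0.0007 V = 0.700 mV.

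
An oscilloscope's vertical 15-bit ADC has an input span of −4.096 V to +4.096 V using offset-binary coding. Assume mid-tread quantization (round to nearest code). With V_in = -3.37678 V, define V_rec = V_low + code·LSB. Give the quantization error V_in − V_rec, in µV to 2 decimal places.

One LSB is 8.192 V / 32768 = 250.00 µV.
(-3.37678 − (−4.096))/0.00025 = 2876.8800; round gives code 2877.
Reconstructed: -3.37675 V.
Difference: -3e-05 V → -30.00 µV.

-30.00 µV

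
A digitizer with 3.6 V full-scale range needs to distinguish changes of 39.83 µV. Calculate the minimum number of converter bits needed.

17 bits

Number of steps required ≥ 3.6 V / 39.83 µV = 90384.13.
Need 2^N ≥ 90384.13; 2^16 = 65536, 2^17 = 131072.
Minimum N = 17.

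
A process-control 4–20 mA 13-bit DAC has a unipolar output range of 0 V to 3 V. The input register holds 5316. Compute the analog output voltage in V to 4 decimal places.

LSB = 3 V / 2^13 = 366.21 µV.
V_out = 0 + 5316 × 0.000366211 V = 1.94678 V.

1.9468 V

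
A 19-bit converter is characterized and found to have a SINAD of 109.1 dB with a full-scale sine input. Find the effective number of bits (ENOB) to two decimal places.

ENOB = (SINAD − 1.76) / 6.02 = (109.1 − 1.76)/6.02 = 17.831.

17.83 bits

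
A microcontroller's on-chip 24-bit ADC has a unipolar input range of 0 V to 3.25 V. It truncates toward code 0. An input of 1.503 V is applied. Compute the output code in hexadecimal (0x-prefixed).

code 0x7663E1 (decimal 7758817)

Full-scale span = 3.25 V; LSB = 3.25/2^24 = 0.19 µV.
(1.503 − 0) / 1.93715e-07 = 7758817.122 LSBs.
⌊·⌋(7758817.122) = 7758817.
In hexadecimal (0x-prefixed): 0x7663E1.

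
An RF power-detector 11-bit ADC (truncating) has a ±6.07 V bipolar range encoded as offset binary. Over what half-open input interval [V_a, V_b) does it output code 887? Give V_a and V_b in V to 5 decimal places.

[-0.81210 V, -0.80617 V)

LSB = 12.14/2^11 = 5.928 mV.
V_a = V_low + 887·LSB = -0.8121 V; V_b = V_low + 888·LSB = -0.806172 V.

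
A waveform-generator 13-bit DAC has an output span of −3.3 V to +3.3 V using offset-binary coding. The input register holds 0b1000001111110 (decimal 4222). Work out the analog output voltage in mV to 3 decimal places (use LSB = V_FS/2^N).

101.514 mV

LSB = 6.6 V / 2^13 = 0.806 mV.
Code 0b1000001111110 = 4222 decimal.
V_out = (−3.3) + 4222 × 0.000805664 V = 0.101514 V.
= 101.514 mV.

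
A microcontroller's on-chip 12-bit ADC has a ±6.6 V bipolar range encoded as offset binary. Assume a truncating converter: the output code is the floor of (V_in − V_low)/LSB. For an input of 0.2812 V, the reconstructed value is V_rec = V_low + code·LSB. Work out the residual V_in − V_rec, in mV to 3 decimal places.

Step size: 13.2 V ÷ 2^12 = 3.223 mV.
(V_in − V_low)/LSB = (0.2812 − (−6.6))/0.00322266 = 2135.2572 → code 2135 (floor).
V_rec = (−6.6) + 2135·0.00322266 = 0.28037109 V.
Difference: 0.000828906 V → 0.829 mV.

0.829 mV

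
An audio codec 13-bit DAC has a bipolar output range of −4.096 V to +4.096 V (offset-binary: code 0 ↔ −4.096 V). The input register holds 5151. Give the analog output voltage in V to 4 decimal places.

LSB = 8.192 V / 2^13 = 1.000 mV.
V_out = (−4.096) + 5151 × 0.001 V = 1.055 V.

1.0550 V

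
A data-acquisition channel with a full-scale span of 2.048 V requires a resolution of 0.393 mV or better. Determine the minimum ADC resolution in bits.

13 bits

Number of steps required ≥ 2.048 V / 0.393 mV = 5211.20.
Need 2^N ≥ 5211.20; 2^12 = 4096, 2^13 = 8192.
Minimum N = 13.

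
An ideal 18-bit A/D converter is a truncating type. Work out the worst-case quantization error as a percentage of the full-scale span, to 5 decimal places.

0.00038 %

Truncating → worst-case error = 1 LSB = V_FS/2^18, so 100/262144 = 0.00038147 % of full scale.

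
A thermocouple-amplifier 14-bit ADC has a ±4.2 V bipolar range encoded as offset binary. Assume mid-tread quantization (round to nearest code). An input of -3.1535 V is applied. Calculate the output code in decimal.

LSB = 8.4 V / 16384 = 0.513 mV.
Input sits at 2041.173 steps above V_low.
Round → code 2041.

code 2041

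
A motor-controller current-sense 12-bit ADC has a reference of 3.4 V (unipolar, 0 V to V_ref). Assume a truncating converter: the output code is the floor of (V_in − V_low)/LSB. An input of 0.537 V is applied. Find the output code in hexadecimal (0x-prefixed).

code 0x286 (decimal 646)

LSB = 3.4 V / 4096 = 0.830 mV.
(0.537 − 0) / 0.000830078 = 646.927 LSBs.
Floor → code 646.
In hexadecimal (0x-prefixed): 0x286.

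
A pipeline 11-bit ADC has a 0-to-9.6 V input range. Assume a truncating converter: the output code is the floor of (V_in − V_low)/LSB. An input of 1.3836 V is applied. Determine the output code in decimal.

code 295

With 2048 levels over 9.6 V, one step is 4.688 mV.
(1.3836 − 0) / 0.0046875 = 295.168 LSBs.
So the output code is 295.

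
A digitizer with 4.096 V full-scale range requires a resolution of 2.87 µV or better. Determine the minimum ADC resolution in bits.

Number of steps required ≥ 4.096 V / 2.87 µV = 1427177.70.
Need 2^N ≥ 1427177.70; 2^20 = 1048576, 2^21 = 2097152.
Minimum N = 21.

21 bits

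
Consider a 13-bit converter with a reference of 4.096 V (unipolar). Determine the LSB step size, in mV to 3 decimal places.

Full-scale span = 4.096 V.
LSB = 4.096 / 2^13 = 4.096 / 8192 = 0.0005 V = 0.500 mV.

0.500 mV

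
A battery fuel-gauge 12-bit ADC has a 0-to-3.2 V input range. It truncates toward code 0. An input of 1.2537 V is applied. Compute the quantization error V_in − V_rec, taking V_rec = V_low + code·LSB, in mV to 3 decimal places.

0.575 mV

LSB = 3.2/2^12 = 0.781 mV.
(1.2537 − 0)/0.00078125 = 1604.7360; ⌊·⌋ gives code 1604.
V_rec = 0 + 1604·0.00078125 = 1.253125 V.
Error = 1.2537 − 1.253125 = 0.000575 V = 0.575 mV.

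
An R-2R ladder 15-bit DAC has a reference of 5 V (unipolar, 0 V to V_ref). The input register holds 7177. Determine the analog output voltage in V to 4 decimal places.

LSB = 5 V / 2^15 = 152.59 µV.
V_out = 0 + 7177 × 0.000152588 V = 1.09512 V.

1.0951 V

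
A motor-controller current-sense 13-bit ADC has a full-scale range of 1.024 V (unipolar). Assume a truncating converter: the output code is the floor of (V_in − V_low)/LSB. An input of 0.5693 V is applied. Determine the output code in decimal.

With 8192 levels over 1.024 V, one step is 125.00 µV.
(0.5693 − 0) / 0.000125 = 4554.400 LSBs.
So the output code is 4554.

code 4554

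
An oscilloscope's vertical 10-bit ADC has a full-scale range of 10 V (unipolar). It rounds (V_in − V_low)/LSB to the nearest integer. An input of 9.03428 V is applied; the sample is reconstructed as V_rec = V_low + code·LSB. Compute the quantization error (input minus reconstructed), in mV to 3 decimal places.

1.077 mV

One LSB is 10 V / 1024 = 9.766 mV.
Scaled input = 925.1103 LSBs, so code = 925.
Reconstructed: 9.0332031 V.
Difference: 0.00107687 V → 1.077 mV.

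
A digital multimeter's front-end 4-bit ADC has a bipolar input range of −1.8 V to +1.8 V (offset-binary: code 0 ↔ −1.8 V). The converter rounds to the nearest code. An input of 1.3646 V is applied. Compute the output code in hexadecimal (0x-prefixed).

code 0xE (decimal 14)

Full-scale span = 3.6 V; LSB = 3.6/2^4 = 225.000 mV.
Input sits at 14.065 steps above V_low.
Round → code 14.
In hexadecimal (0x-prefixed): 0xE.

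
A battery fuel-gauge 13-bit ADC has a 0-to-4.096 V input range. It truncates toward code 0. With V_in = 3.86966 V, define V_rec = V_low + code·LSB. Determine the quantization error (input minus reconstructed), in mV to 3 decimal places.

0.160 mV

Step size: 4.096 V ÷ 2^13 = 0.500 mV.
(V_in − V_low)/LSB = (3.86966 − 0)/0.0005 = 7739.3200 → code 7739 (floor).
Code 7739 maps back to 0 + 7739×0.0005 V = 3.8695 V.
Error = 3.86966 − 3.8695 = 0.00016 V = 0.160 mV.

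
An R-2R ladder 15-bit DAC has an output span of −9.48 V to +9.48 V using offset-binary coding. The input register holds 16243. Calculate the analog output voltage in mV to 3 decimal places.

-81.584 mV

LSB = 18.96 V / 2^15 = 0.579 mV.
V_out = (−9.48) + 16243 × 0.000578613 V = -0.0815845 V.
= -81.584 mV.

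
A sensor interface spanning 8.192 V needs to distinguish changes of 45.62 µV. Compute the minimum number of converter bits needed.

Number of steps required ≥ 8.192 V / 45.62 µV = 179570.36.
Need 2^N ≥ 179570.36; 2^17 = 131072, 2^18 = 262144.
Minimum N = 18.

18 bits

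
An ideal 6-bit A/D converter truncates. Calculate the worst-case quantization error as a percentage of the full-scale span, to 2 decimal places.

Truncating → worst-case error = 1 LSB = V_FS/2^6, so 100/64 = 1.5625 % of full scale.

1.56 %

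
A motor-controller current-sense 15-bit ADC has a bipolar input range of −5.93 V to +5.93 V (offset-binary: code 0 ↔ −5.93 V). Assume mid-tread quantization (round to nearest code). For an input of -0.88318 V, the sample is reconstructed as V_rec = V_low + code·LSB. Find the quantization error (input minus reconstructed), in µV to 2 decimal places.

-50.12 µV

One LSB is 11.86 V / 32768 = 361.94 µV.
Scaled input = 13943.8615 LSBs, so code = 13944.
V_rec = (−5.93) + 13944·0.000361938 = -0.88312988 V.
Difference: -5.01172e-05 V → -50.12 µV.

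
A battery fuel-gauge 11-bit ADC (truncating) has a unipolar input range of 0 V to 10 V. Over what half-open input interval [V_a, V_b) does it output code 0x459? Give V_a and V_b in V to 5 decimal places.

LSB = 10/2^11 = 4.883 mV.
Code 0x459 = 1113 decimal.
V_a = V_low + 1113·LSB = 5.43457 V; V_b = V_low + 1114·LSB = 5.43945 V.

[5.43457 V, 5.43945 V)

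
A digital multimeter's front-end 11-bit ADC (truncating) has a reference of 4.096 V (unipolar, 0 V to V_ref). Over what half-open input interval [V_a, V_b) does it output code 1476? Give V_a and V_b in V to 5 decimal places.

LSB = 4.096/2^11 = 2.000 mV.
V_a = V_low + 1476·LSB = 2.952 V; V_b = V_low + 1477·LSB = 2.954 V.

[2.95200 V, 2.95400 V)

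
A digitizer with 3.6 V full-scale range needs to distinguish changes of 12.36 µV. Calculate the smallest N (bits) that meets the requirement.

19 bits

Number of steps required ≥ 3.6 V / 12.36 µV = 291262.14.
Need 2^N ≥ 291262.14; 2^18 = 262144, 2^19 = 524288.
Minimum N = 19.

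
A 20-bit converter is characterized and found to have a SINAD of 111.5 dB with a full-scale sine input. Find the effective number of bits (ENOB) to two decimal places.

18.23 bits

ENOB = (SINAD − 1.76) / 6.02 = (111.5 − 1.76)/6.02 = 18.229.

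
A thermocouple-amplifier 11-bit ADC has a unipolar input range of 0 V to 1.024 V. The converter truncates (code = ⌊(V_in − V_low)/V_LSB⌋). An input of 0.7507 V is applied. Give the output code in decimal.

code 1501

With 2048 levels over 1.024 V, one step is 0.500 mV.
(V_in − V_low)/LSB = (0.7507 − 0) / 0.0005 = 1501.400.
Floor → code 1501.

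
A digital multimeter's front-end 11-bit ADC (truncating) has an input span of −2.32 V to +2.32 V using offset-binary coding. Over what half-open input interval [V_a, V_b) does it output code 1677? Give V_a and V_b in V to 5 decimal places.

LSB = 4.64/2^11 = 2.266 mV.
V_a = V_low + 1677·LSB = 1.47945 V; V_b = V_low + 1678·LSB = 1.48172 V.

[1.47945 V, 1.48172 V)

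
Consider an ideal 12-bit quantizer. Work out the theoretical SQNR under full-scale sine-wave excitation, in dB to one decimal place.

SNR ≈ 6.02·N + 1.76 dB = 6.02·12 + 1.76 = 74.00 dB.

74.0 dB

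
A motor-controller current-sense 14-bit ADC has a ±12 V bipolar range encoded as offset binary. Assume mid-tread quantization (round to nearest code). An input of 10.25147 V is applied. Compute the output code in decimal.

code 15190

With 16384 levels over 24 V, one step is 1.465 mV.
(10.25147 − (−12)) / 0.00146484 = 15190.337 LSBs.
round(15190.337) = 15190.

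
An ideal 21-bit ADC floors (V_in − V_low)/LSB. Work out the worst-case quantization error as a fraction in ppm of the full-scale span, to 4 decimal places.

0.4768 ppm

Truncating → worst-case error = 1 LSB = V_FS/2^21, so 1e+06/2097152 = 0.476837 ppm of full scale.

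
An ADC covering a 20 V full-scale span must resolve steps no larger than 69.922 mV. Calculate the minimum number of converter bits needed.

9 bits

Number of steps required ≥ 20 V / 69.922 mV = 286.03.
Need 2^N ≥ 286.03; 2^8 = 256, 2^9 = 512.
Minimum N = 9.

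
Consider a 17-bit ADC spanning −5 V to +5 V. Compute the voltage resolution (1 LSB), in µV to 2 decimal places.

76.29 µV

Full-scale span = 10 V.
LSB = 10 / 2^17 = 10 / 131072 = 7.62939e-05 V = 76.29 µV.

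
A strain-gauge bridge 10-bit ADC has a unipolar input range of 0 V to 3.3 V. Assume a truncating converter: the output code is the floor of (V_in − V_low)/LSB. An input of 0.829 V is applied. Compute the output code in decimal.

code 257

Full-scale span = 3.3 V; LSB = 3.3/2^10 = 3.223 mV.
(0.829 − 0) / 0.00322266 = 257.241 LSBs.
So the output code is 257.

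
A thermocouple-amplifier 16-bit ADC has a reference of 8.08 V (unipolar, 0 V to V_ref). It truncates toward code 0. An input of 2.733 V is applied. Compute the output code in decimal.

code 22167

With 65536 levels over 8.08 V, one step is 123.29 µV.
Input sits at 22167.065 steps above V_low.
⌊·⌋(22167.065) = 22167.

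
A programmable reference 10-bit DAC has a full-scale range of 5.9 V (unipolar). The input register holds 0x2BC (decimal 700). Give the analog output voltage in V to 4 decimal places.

4.0332 V

LSB = 5.9 V / 2^10 = 5.762 mV.
Code 0x2BC = 700 decimal.
V_out = 0 + 700 × 0.00576172 V = 4.0332 V.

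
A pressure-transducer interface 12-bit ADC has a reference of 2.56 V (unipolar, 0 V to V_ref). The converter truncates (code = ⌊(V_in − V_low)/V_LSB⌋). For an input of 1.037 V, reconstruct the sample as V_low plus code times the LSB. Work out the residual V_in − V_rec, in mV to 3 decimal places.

0.125 mV

One LSB is 2.56 V / 4096 = 0.625 mV.
(1.037 − 0)/0.000625 = 1659.2000; ⌊·⌋ gives code 1659.
Reconstructed: 1.036875 V.
V_in − V_rec = 0.000125 V = 0.125 mV.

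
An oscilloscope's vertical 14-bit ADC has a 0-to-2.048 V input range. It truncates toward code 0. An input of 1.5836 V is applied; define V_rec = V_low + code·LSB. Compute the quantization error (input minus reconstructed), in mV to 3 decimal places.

0.100 mV

Step size: 2.048 V ÷ 2^14 = 125.00 µV.
(V_in − V_low)/LSB = (1.5836 − 0)/0.000125 = 12668.8000 → code 12668 (floor).
Code 12668 maps back to 0 + 12668×0.000125 V = 1.5835 V.
V_in − V_rec = 0.0001 V = 0.100 mV.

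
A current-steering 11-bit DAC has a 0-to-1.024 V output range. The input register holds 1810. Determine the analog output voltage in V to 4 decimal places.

0.9050 V

LSB = 1.024 V / 2^11 = 0.500 mV.
V_out = 0 + 1810 × 0.0005 V = 0.905 V.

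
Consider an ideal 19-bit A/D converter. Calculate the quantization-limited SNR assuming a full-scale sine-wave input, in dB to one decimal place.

SNR ≈ 6.02·N + 1.76 dB = 6.02·19 + 1.76 = 116.14 dB.

116.1 dB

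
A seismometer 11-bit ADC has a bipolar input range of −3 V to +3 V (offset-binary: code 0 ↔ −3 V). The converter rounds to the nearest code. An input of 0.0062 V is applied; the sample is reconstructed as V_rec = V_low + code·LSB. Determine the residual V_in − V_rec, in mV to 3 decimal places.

0.341 mV

One LSB is 6 V / 2048 = 2.930 mV.
(0.0062 − (−3))/0.00292969 = 1026.1163; round gives code 1026.
Reconstructed: 0.005859375 V.
Difference: 0.000340625 V → 0.341 mV.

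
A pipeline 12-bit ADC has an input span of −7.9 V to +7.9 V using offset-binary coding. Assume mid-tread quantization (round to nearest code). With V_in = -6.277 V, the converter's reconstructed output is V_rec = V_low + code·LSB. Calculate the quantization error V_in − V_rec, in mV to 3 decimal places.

-0.975 mV

Step size: 15.8 V ÷ 2^12 = 3.857 mV.
(-6.277 − (−7.9))/0.00385742 = 420.7473; round gives code 421.
Code 421 maps back to (−7.9) + 421×0.00385742 V = -6.2760254 V.
Difference: -0.000974609 V → -0.975 mV.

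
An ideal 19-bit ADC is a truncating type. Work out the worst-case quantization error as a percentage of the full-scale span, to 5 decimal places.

0.00019 %

Truncating → worst-case error = 1 LSB = V_FS/2^19, so 100/524288 = 0.000190735 % of full scale.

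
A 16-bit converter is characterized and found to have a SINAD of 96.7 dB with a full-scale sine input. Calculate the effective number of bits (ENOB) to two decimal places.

ENOB = (SINAD − 1.76) / 6.02 = (96.7 − 1.76)/6.02 = 15.771.

15.77 bits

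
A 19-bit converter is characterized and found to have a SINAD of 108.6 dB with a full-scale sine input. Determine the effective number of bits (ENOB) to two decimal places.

ENOB = (SINAD − 1.76) / 6.02 = (108.6 − 1.76)/6.02 = 17.748.

17.75 bits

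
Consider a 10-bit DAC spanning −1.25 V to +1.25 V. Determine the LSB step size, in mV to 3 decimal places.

2.441 mV

Full-scale span = 2.5 V.
LSB = 2.5 / 2^10 = 2.5 / 1024 = 0.00244141 V = 2.441 mV.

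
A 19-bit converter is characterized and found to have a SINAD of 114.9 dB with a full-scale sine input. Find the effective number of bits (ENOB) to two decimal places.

18.79 bits

ENOB = (SINAD − 1.76) / 6.02 = (114.9 − 1.76)/6.02 = 18.794.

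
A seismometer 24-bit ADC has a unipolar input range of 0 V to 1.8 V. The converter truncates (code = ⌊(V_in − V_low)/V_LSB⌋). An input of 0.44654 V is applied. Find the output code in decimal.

With 16777216 levels over 1.8 V, one step is 0.11 µV.
(0.44654 − 0) / 1.07288e-07 = 4162054.463 LSBs.
So the output code is 4162054.

code 4162054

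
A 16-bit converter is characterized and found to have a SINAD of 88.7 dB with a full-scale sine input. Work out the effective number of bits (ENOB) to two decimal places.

ENOB = (SINAD − 1.76) / 6.02 = (88.7 − 1.76)/6.02 = 14.442.

14.44 bits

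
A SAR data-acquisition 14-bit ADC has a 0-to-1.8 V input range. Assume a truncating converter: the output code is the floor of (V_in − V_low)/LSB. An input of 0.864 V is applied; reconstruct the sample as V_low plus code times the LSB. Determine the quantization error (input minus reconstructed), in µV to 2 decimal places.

35.16 µV

Step size: 1.8 V ÷ 2^14 = 109.86 µV.
(V_in − V_low)/LSB = (0.864 − 0)/0.000109863 = 7864.3200 → code 7864 (floor).
V_rec = 0 + 7864·0.000109863 = 0.86396484 V.
Error = 0.864 − 0.86396484 = 3.51562e-05 V = 35.16 µV.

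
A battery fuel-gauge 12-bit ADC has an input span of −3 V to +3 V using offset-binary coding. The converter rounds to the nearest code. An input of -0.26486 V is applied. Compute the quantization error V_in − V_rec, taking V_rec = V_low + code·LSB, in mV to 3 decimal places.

Step size: 6 V ÷ 2^12 = 1.465 mV.
Scaled input = 1867.1889 LSBs, so code = 1867.
Reconstructed: -0.26513672 V.
Error = -0.26486 − (−0.26513672) = 0.000276719 V = 0.277 mV.

0.277 mV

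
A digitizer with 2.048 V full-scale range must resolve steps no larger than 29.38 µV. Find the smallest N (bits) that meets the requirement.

17 bits

Number of steps required ≥ 2.048 V / 29.38 µV = 69707.28.
Need 2^N ≥ 69707.28; 2^16 = 65536, 2^17 = 131072.
Minimum N = 17.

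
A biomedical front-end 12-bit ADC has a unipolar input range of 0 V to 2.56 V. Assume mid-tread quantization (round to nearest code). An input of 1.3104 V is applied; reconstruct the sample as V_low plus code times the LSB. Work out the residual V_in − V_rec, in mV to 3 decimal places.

-0.225 mV

LSB = 2.56/2^12 = 0.625 mV.
(V_in − V_low)/LSB = (1.3104 − 0)/0.000625 = 2096.6400 → code 2097 (round).
Code 2097 maps back to 0 + 2097×0.000625 V = 1.310625 V.
Difference: -0.000225 V → -0.225 mV.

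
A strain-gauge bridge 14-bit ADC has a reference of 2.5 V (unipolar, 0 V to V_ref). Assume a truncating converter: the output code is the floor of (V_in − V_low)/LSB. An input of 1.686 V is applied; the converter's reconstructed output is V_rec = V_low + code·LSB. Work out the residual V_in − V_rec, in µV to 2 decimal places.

56.40 µV

One LSB is 2.5 V / 16384 = 152.59 µV.
(V_in − V_low)/LSB = (1.686 − 0)/0.000152588 = 11049.3696 → code 11049 (floor).
V_rec = 0 + 11049·0.000152588 = 1.6859436 V.
V_in − V_rec = 5.63965e-05 V = 56.40 µV.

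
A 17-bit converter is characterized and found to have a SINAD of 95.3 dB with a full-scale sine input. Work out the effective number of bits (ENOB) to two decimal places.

ENOB = (SINAD − 1.76) / 6.02 = (95.3 − 1.76)/6.02 = 15.538.

15.54 bits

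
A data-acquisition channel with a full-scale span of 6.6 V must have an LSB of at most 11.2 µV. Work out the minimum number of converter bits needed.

Number of steps required ≥ 6.6 V / 11.2 µV = 589285.71.
Need 2^N ≥ 589285.71; 2^19 = 524288, 2^20 = 1048576.
Minimum N = 20.

20 bits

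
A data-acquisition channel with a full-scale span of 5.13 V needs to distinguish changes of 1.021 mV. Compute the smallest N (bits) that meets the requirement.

13 bits

Number of steps required ≥ 5.13 V / 1.021 mV = 5024.49.
Need 2^N ≥ 5024.49; 2^12 = 4096, 2^13 = 8192.
Minimum N = 13.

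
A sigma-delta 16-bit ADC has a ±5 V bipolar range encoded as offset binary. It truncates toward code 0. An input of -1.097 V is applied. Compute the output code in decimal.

LSB = 10 V / 65536 = 152.59 µV.
Input sits at 25578.701 steps above V_low.
So the output code is 25578.

code 25578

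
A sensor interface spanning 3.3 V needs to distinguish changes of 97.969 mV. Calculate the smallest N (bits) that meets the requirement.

6 bits

Number of steps required ≥ 3.3 V / 97.969 mV = 33.68.
Need 2^N ≥ 33.68; 2^5 = 32, 2^6 = 64.
Minimum N = 6.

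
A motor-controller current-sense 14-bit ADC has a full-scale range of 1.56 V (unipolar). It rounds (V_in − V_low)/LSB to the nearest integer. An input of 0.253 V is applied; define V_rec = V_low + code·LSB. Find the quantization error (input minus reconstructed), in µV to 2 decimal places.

LSB = 1.56/2^14 = 95.21 µV.
(0.253 − 0)/9.52148e-05 = 2657.1487; round gives code 2657.
V_rec = 0 + 2657·9.52148e-05 = 0.25298584 V.
Error = 0.253 − 0.25298584 = 1.41602e-05 V = 14.16 µV.

14.16 µV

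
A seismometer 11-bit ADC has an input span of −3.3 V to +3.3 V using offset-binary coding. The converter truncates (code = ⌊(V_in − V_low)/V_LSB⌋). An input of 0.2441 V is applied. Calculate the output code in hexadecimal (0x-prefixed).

With 2048 levels over 6.6 V, one step is 3.223 mV.
(0.2441 − (−3.3)) / 0.00322266 = 1099.745 LSBs.
Floor → code 1099.
In hexadecimal (0x-prefixed): 0x44B.

code 0x44B (decimal 1099)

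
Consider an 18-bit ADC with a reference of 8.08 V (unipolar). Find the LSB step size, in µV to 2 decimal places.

30.82 µV

Full-scale span = 8.08 V.
LSB = 8.08 / 2^18 = 8.08 / 262144 = 3.08228e-05 V = 30.82 µV.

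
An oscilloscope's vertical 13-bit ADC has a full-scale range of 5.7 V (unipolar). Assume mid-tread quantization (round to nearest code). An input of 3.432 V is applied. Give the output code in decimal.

code 4932

Full-scale span = 5.7 V; LSB = 5.7/2^13 = 0.696 mV.
(V_in − V_low)/LSB = (3.432 − 0) / 0.000695801 = 4932.446.
Round → code 4932.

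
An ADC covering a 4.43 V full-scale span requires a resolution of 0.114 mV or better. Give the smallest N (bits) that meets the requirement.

Number of steps required ≥ 4.43 V / 0.114 mV = 38859.65.
Need 2^N ≥ 38859.65; 2^15 = 32768, 2^16 = 65536.
Minimum N = 16.

16 bits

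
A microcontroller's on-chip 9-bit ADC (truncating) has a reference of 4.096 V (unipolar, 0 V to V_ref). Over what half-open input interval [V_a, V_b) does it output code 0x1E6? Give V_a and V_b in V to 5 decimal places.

[3.88800 V, 3.89600 V)

LSB = 4.096/2^9 = 8.000 mV.
Code 0x1E6 = 486 decimal.
V_a = V_low + 486·LSB = 3.888 V; V_b = V_low + 487·LSB = 3.896 V.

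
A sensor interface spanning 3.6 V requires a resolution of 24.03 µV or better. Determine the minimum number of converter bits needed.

18 bits

Number of steps required ≥ 3.6 V / 24.03 µV = 149812.73.
Need 2^N ≥ 149812.73; 2^17 = 131072, 2^18 = 262144.
Minimum N = 18.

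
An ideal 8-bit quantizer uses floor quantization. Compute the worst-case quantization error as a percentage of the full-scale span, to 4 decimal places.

0.3906 %

Truncating → worst-case error = 1 LSB = V_FS/2^8, so 100/256 = 0.390625 % of full scale.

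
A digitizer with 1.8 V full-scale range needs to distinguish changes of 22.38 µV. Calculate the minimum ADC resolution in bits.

Number of steps required ≥ 1.8 V / 22.38 µV = 80428.95.
Need 2^N ≥ 80428.95; 2^16 = 65536, 2^17 = 131072.
Minimum N = 17.

17 bits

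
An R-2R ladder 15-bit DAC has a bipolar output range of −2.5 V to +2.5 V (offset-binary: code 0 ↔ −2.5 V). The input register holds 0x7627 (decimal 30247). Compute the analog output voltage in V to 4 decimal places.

2.1153 V

LSB = 5 V / 2^15 = 152.59 µV.
Code 0x7627 = 30247 decimal.
V_out = (−2.5) + 30247 × 0.000152588 V = 2.11533 V.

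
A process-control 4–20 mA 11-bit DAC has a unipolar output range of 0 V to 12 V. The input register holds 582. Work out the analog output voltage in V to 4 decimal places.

LSB = 12 V / 2^11 = 5.859 mV.
V_out = 0 + 582 × 0.00585938 V = 3.41016 V.

3.4102 V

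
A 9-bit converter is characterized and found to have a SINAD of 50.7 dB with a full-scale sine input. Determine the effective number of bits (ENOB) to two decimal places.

8.13 bits

ENOB = (SINAD − 1.76) / 6.02 = (50.7 − 1.76)/6.02 = 8.130.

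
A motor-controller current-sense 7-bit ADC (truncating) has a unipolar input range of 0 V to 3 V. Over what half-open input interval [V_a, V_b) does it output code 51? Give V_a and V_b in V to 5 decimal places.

LSB = 3/2^7 = 23.438 mV.
V_a = V_low + 51·LSB = 1.19531 V; V_b = V_low + 52·LSB = 1.21875 V.

[1.19531 V, 1.21875 V)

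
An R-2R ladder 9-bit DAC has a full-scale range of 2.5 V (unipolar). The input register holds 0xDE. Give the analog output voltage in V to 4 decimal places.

1.0840 V

LSB = 2.5 V / 2^9 = 4.883 mV.
Code 0xDE = 222 decimal.
V_out = 0 + 222 × 0.00488281 V = 1.08398 V.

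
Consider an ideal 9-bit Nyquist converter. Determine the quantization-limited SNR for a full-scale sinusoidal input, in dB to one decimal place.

SNR ≈ 6.02·N + 1.76 dB = 6.02·9 + 1.76 = 55.94 dB.

55.9 dB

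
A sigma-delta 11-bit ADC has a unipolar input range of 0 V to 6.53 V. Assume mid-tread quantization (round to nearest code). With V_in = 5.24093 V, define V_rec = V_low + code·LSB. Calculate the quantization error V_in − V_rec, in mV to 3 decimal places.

-0.925 mV

One LSB is 6.53 V / 2048 = 3.188 mV.
Scaled input = 1643.7097 LSBs, so code = 1644.
Code 1644 maps back to 0 + 1644×0.00318848 V = 5.2418555 V.
V_in − V_rec = -0.000925469 V = -0.925 mV.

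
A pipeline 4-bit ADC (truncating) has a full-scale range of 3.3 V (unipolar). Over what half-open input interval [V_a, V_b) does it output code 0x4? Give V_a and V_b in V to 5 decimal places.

[0.82500 V, 1.03125 V)

LSB = 3.3/2^4 = 206.250 mV.
Code 0x4 = 4 decimal.
V_a = V_low + 4·LSB = 0.825 V; V_b = V_low + 5·LSB = 1.03125 V.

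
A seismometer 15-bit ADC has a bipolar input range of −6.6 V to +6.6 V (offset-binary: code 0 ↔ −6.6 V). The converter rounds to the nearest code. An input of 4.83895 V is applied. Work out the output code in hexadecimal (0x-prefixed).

code 0x6EEC (decimal 28396)

Full-scale span = 13.2 V; LSB = 13.2/2^15 = 402.83 µV.
(4.83895 − (−6.6)) / 0.000402832 = 28396.327 LSBs.
round(28396.327) = 28396.
In hexadecimal (0x-prefixed): 0x6EEC.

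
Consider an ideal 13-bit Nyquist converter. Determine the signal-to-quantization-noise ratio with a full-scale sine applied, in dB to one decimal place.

80.0 dB

SNR ≈ 6.02·N + 1.76 dB = 6.02·13 + 1.76 = 80.02 dB.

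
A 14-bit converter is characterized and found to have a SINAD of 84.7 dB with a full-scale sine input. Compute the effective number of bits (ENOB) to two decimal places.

13.78 bits

ENOB = (SINAD − 1.76) / 6.02 = (84.7 − 1.76)/6.02 = 13.777.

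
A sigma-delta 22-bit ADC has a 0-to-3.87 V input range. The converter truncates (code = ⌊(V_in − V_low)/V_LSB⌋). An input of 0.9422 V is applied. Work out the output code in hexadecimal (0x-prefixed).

code 0xF94E3 (decimal 1021155)

With 4194304 levels over 3.87 V, one step is 0.92 µV.
(0.9422 − 0) / 9.2268e-07 = 1021155.873 LSBs.
So the output code is 1021155.
In hexadecimal (0x-prefixed): 0xF94E3.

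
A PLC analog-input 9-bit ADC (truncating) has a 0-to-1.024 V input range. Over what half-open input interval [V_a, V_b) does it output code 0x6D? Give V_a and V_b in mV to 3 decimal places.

[218.000 mV, 220.000 mV)

LSB = 1.024/2^9 = 2.000 mV.
Code 0x6D = 109 decimal.
V_a = V_low + 109·LSB = 0.218 V; V_b = V_low + 110·LSB = 0.22 V.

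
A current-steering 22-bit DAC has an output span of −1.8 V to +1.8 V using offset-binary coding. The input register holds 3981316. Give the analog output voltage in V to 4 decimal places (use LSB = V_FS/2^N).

1.6172 V

LSB = 3.6 V / 2^22 = 0.86 µV.
V_out = (−1.8) + 3981316 × 8.58307e-07 V = 1.61719 V.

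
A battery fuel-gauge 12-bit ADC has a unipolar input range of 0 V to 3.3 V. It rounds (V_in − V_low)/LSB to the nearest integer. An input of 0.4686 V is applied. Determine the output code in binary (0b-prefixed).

code 0b1001000110 (decimal 582)

Full-scale span = 3.3 V; LSB = 3.3/2^12 = 0.806 mV.
Input sits at 581.632 steps above V_low.
Round → code 582.
In binary (0b-prefixed): 0b1001000110.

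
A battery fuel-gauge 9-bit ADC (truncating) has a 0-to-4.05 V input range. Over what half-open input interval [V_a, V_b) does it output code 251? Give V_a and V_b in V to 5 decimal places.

[1.98545 V, 1.99336 V)

LSB = 4.05/2^9 = 7.910 mV.
V_a = V_low + 251·LSB = 1.98545 V; V_b = V_low + 252·LSB = 1.99336 V.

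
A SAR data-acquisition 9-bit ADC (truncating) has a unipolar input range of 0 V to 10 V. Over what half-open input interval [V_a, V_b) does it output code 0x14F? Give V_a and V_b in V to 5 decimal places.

[6.54297 V, 6.56250 V)

LSB = 10/2^9 = 19.531 mV.
Code 0x14F = 335 decimal.
V_a = V_low + 335·LSB = 6.54297 V; V_b = V_low + 336·LSB = 6.5625 V.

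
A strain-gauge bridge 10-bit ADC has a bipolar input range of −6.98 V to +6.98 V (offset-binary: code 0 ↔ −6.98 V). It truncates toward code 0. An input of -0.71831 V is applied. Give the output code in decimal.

code 459

Full-scale span = 13.96 V; LSB = 13.96/2^10 = 13.633 mV.
Input sits at 459.310 steps above V_low.
So the output code is 459.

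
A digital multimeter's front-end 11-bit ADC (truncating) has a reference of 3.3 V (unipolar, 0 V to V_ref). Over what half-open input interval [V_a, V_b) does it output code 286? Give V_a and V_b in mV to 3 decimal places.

[460.840 mV, 462.451 mV)

LSB = 3.3/2^11 = 1.611 mV.
V_a = V_low + 286·LSB = 0.46084 V; V_b = V_low + 287·LSB = 0.462451 V.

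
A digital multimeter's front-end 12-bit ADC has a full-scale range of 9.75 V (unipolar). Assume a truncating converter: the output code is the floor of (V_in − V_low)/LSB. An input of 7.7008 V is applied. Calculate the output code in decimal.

LSB = 9.75 V / 4096 = 2.380 mV.
Input sits at 3235.126 steps above V_low.
So the output code is 3235.

code 3235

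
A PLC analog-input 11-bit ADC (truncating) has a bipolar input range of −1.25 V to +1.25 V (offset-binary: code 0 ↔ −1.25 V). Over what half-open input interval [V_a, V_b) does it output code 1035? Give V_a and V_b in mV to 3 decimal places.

LSB = 2.5/2^11 = 1.221 mV.
V_a = V_low + 1035·LSB = 0.0134277 V; V_b = V_low + 1036·LSB = 0.0146484 V.

[13.428 mV, 14.648 mV)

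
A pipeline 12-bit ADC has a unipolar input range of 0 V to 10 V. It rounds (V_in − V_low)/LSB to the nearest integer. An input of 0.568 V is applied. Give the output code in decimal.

With 4096 levels over 10 V, one step is 2.441 mV.
Input sits at 232.653 steps above V_low.
So the output code is 233.

code 233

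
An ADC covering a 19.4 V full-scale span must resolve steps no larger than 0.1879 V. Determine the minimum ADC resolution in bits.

7 bits

Number of steps required ≥ 19.4 V / 0.1879 V = 103.25.
Need 2^N ≥ 103.25; 2^6 = 64, 2^7 = 128.
Minimum N = 7.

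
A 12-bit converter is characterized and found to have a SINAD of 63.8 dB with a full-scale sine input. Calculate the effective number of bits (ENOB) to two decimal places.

10.31 bits

ENOB = (SINAD − 1.76) / 6.02 = (63.8 − 1.76)/6.02 = 10.306.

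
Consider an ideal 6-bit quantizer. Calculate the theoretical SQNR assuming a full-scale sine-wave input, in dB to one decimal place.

SNR ≈ 6.02·N + 1.76 dB = 6.02·6 + 1.76 = 37.88 dB.

37.9 dB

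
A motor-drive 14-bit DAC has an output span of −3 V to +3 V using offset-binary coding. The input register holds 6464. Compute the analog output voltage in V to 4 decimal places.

LSB = 6 V / 2^14 = 366.21 µV.
V_out = (−3) + 6464 × 0.000366211 V = -0.632812 V.

-0.6328 V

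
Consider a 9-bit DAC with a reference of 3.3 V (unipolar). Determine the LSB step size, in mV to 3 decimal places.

6.445 mV

Full-scale span = 3.3 V.
LSB = 3.3 / 2^9 = 3.3 / 512 = 0.00644531 V = 6.445 mV.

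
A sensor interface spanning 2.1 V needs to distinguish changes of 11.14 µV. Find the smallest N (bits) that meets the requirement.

18 bits

Number of steps required ≥ 2.1 V / 11.14 µV = 188509.87.
Need 2^N ≥ 188509.87; 2^17 = 131072, 2^18 = 262144.
Minimum N = 18.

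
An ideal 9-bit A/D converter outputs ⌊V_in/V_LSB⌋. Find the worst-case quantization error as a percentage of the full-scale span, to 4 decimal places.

0.1953 %

Truncating → worst-case error = 1 LSB = V_FS/2^9, so 100/512 = 0.195312 % of full scale.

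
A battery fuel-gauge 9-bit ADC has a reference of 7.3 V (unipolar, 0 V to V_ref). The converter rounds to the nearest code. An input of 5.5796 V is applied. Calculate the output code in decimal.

Full-scale span = 7.3 V; LSB = 7.3/2^9 = 14.258 mV.
Input sits at 391.336 steps above V_low.
round(391.336) = 391.

code 391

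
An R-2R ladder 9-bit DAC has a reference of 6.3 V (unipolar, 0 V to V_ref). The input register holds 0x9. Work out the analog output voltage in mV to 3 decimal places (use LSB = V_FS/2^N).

LSB = 6.3 V / 2^9 = 12.305 mV.
Code 0x9 = 9 decimal.
V_out = 0 + 9 × 0.0123047 V = 0.110742 V.
= 110.742 mV.

110.742 mV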